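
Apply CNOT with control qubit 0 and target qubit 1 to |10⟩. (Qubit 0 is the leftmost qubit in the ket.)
|11⟩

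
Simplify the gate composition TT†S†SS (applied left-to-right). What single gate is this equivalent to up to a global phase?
S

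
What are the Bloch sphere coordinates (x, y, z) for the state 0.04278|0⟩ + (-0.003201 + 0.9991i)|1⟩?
(-0.0002739, 0.08548, -0.9964)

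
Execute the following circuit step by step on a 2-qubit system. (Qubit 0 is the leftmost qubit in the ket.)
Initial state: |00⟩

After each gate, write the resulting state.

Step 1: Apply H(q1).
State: 1/√2|00⟩ + 1/√2|01⟩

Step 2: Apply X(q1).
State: 1/√2|00⟩ + 1/√2|01⟩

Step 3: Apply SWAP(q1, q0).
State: 1/√2|00⟩ + 1/√2|10⟩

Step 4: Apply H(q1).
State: 1/2|00⟩ + 1/2|01⟩ + 1/2|10⟩ + 1/2|11⟩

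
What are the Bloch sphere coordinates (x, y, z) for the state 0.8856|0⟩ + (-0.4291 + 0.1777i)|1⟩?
(-0.76, 0.3147, 0.5686)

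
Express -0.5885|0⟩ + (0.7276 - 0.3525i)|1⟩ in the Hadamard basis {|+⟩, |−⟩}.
(0.09836 - 0.2493i)|+⟩ + (-0.9306 + 0.2493i)|−⟩

With |ψ⟩ = α|0⟩ + β|1⟩, the Hadamard-basis coefficients are ⟨+|ψ⟩ = (α + β)/√2 and ⟨−|ψ⟩ = (α − β)/√2.
Here α = -0.5885, β = (0.7276 - 0.3525i): (α + β)/√2 = (0.09836 - 0.2493i), (α − β)/√2 = (-0.9306 + 0.2493i).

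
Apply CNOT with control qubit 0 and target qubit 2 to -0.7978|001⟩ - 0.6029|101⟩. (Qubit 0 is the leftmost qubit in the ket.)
-0.7978|001⟩ - 0.6029|100⟩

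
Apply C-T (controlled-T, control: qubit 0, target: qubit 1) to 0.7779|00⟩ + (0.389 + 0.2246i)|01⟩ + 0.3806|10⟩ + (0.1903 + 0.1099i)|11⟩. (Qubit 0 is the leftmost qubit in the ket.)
0.7779|00⟩ + (0.389 + 0.2246i)|01⟩ + 0.3806|10⟩ + (0.05685 + 0.2123i)|11⟩

C-T leaves the control-|0⟩ kets |00⟩, |01⟩ unchanged and applies T to qubit 1 on the control-|1⟩ pair (|10⟩, |11⟩).
T = [[1, 0], [0, (1/√2 + (1/√2)i)]].
With a = amp(|10⟩) = 0.3806 and b = amp(|11⟩) = (0.1903 + 0.1099i):
new amp(|10⟩) = (1)·a = 0.3806
new amp(|11⟩) = (1/√2 + (1/√2)i)·b = (0.05685 + 0.2123i)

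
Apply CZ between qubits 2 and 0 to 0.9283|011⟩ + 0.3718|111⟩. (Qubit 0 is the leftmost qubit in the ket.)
0.9283|011⟩ - 0.3718|111⟩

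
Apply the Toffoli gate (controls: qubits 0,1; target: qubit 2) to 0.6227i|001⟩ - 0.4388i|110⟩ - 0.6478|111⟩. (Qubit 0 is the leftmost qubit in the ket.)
0.6227i|001⟩ - 0.6478|110⟩ - 0.4388i|111⟩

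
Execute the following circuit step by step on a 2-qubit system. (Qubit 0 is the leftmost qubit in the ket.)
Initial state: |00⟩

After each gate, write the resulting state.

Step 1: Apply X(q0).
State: |10⟩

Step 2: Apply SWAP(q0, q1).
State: |01⟩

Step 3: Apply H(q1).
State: 1/√2|00⟩ - 1/√2|01⟩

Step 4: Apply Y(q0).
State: (1/√2)i|10⟩ - (1/√2)i|11⟩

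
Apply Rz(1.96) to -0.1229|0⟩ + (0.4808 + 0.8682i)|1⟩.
(-0.06846 + 0.1021i)|0⟩ + (-0.4532 + 0.8829i)|1⟩

Rz(1.96) = [[e^(−iθ/2), 0], [0, e^(iθ/2)]] with e^(±iθ/2) = cos(θ/2) ± i·sin(θ/2); θ = 1.96, cos(θ/2) ≈ 0.557023, sin(θ/2) ≈ 0.830497.
With a = amp(|0⟩) = -0.1229 and b = amp(|1⟩) = (0.4808 + 0.8682i):
new amp(|0⟩) = (0.557023 - 0.830497i)·a = (-0.06846 + 0.1021i)
new amp(|1⟩) = (0.557023 + 0.830497i)·b = (-0.4532 + 0.8829i)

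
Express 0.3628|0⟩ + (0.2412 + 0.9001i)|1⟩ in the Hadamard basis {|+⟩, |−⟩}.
(0.4271 + 0.6365i)|+⟩ + (0.08598 - 0.6365i)|−⟩

With |ψ⟩ = α|0⟩ + β|1⟩, the Hadamard-basis coefficients are ⟨+|ψ⟩ = (α + β)/√2 and ⟨−|ψ⟩ = (α − β)/√2.
Here α = 0.3628, β = (0.2412 + 0.9001i): (α + β)/√2 = (0.4271 + 0.6365i), (α − β)/√2 = (0.08598 - 0.6365i).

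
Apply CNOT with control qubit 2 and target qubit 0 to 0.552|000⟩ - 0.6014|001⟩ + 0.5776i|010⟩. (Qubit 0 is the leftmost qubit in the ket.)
0.552|000⟩ + 0.5776i|010⟩ - 0.6014|101⟩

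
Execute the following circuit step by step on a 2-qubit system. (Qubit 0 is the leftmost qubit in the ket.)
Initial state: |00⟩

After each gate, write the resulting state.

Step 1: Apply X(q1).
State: |01⟩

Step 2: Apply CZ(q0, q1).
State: |01⟩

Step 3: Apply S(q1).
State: i|01⟩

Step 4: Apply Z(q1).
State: -i|01⟩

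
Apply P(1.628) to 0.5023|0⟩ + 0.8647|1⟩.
0.5023|0⟩ + (-0.04944 + 0.8633i)|1⟩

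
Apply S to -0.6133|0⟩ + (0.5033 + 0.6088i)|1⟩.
-0.6133|0⟩ + (-0.6088 + 0.5033i)|1⟩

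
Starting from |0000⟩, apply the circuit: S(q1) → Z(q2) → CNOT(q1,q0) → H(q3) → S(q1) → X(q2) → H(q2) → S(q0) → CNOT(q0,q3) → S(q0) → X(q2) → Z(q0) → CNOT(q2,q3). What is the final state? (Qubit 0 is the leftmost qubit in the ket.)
-1/2|0000⟩ - 1/2|0001⟩ + 1/2|0010⟩ + 1/2|0011⟩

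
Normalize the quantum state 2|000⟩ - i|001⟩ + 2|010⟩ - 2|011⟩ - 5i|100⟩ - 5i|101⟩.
0.252|000⟩ - 0.126i|001⟩ + 0.252|010⟩ - 0.252|011⟩ - 0.6299i|100⟩ - 0.6299i|101⟩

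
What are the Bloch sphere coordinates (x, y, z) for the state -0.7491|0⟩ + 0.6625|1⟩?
(-0.9926, 0, 0.1222)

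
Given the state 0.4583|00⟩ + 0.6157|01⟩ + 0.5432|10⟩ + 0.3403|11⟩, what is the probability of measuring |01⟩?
0.3791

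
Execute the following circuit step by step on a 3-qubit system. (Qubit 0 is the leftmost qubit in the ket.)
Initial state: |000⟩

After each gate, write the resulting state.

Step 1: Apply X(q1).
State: |010⟩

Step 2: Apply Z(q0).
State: |010⟩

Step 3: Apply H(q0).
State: 1/√2|010⟩ + 1/√2|110⟩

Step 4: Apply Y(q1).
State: -(1/√2)i|000⟩ - (1/√2)i|100⟩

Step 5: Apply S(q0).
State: -(1/√2)i|000⟩ + 1/√2|100⟩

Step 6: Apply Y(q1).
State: 1/√2|010⟩ + (1/√2)i|110⟩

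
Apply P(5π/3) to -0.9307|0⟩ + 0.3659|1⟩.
-0.9307|0⟩ + (0.183 - 0.3169i)|1⟩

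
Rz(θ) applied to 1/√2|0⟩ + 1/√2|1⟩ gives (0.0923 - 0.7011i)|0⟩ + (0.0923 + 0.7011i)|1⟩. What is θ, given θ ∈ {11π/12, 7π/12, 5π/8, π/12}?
11π/12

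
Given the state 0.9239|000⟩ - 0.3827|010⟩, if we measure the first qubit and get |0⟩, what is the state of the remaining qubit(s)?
0.9239|00⟩ - 0.3827|10⟩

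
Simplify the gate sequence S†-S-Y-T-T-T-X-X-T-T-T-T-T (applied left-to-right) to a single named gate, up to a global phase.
Y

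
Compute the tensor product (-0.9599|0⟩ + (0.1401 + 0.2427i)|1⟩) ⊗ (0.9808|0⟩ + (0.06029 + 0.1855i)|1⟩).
-0.9415|00⟩ + (-0.05787 - 0.1781i)|01⟩ + (0.1374 + 0.238i)|10⟩ + (-0.03657 + 0.04062i)|11⟩

amp(|b₁b₂…⟩) = product of the factor amplitudes for bits b₁, b₂, …; only kets whose every factor amplitude is nonzero survive.
|00⟩: (-0.9599)(0.9808) = -0.9415
|01⟩: (-0.9599)(0.06029 + 0.1855i) = (-0.05787 - 0.1781i)
|10⟩: (0.1401 + 0.2427i)(0.9808) = (0.1374 + 0.238i)
|11⟩: (0.1401 + 0.2427i)(0.06029 + 0.1855i) = (-0.03657 + 0.04062i)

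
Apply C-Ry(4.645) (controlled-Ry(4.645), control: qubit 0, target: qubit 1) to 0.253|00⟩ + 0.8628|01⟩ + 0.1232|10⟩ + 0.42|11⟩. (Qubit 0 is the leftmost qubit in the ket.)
0.253|00⟩ + 0.8628|01⟩ - 0.391|10⟩ - 0.1968|11⟩

C-Ry(4.645) leaves the control-|0⟩ kets |00⟩, |01⟩ unchanged and applies Ry(4.645) to qubit 1 on the control-|1⟩ pair (|10⟩, |11⟩).
Ry(4.645) = [[cos(θ/2), −sin(θ/2)], [sin(θ/2), cos(θ/2)]]; θ = 4.645, cos(θ/2) ≈ -0.682884, sin(θ/2) ≈ 0.730527.
With a = amp(|10⟩) = 0.1232 and b = amp(|11⟩) = 0.42:
new amp(|10⟩) = (-0.682884)·a + (-0.730527)·b = -0.391
new amp(|11⟩) = (0.730527)·a + (-0.682884)·b = -0.1968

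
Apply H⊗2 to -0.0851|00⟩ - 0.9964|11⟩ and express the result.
-0.5408|00⟩ + 0.4557|01⟩ + 0.4557|10⟩ - 0.5408|11⟩

H⊗2 gives amp(|y⟩) = (1/2) Σ_x (−1)^(x·y) amp(|x⟩), where x·y is the number of positions in which both x and y have a 1.
|00⟩: (-0.0851 - 0.9964)/2 = -0.5408
|01⟩: (-0.0851 + 0.9964)/2 = 0.4557
|10⟩: (-0.0851 + 0.9964)/2 = 0.4557
|11⟩: (-0.0851 - 0.9964)/2 = -0.5408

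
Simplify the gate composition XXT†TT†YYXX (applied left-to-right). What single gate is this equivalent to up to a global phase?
T†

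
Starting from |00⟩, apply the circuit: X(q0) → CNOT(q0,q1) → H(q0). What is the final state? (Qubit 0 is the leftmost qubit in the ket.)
1/√2|01⟩ - 1/√2|11⟩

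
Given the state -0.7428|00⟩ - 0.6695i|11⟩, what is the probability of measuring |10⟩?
0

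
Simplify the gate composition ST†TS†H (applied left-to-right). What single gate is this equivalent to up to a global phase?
H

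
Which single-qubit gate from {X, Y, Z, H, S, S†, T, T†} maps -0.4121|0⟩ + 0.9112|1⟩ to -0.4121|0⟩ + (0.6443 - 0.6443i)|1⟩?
T†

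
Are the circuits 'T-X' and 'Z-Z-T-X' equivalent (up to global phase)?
Yes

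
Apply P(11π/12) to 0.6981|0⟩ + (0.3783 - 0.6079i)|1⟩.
0.6981|0⟩ + (-0.2081 + 0.6851i)|1⟩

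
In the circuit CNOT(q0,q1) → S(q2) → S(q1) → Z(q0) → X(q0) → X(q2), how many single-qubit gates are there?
5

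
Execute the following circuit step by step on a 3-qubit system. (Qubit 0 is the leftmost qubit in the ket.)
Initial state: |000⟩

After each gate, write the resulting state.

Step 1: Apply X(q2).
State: |001⟩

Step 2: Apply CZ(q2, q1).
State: |001⟩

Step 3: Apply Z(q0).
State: |001⟩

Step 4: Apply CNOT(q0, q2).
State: |001⟩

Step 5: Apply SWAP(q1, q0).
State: |001⟩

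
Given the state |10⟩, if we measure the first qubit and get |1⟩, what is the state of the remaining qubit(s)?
|0⟩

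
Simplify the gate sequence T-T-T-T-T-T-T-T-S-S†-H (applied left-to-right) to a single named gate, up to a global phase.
H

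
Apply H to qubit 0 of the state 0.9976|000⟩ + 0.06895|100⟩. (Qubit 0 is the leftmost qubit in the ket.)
0.7542|000⟩ + 0.6567|100⟩

H on qubit 0 mixes each pair of kets that differ only in qubit 0: amplitudes (a, b) of (|…0…⟩, |…1…⟩) become ((a + b)/√2, (a − b)/√2). Kets absent from the input have amplitude 0.
(|000⟩, |100⟩): (a, b) = (0.9976, 0.06895) → (0.7542, 0.6567)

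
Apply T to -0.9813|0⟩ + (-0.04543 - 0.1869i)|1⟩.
-0.9813|0⟩ + (0.1 - 0.1643i)|1⟩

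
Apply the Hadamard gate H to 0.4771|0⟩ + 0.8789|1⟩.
0.9588|0⟩ - 0.2841|1⟩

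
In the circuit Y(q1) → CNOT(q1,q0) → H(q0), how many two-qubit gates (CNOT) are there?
1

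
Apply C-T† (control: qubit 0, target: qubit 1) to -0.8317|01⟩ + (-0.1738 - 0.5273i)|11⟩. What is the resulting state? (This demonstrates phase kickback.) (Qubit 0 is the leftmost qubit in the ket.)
-0.8317|01⟩ + (-0.4958 - 0.25i)|11⟩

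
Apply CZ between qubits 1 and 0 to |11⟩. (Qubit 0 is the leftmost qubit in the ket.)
-|11⟩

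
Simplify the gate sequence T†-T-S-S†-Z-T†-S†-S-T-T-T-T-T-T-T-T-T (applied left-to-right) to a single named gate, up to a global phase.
Z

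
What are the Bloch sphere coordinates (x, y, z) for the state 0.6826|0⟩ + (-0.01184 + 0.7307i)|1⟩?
(-0.01616, 0.9976, -0.06812)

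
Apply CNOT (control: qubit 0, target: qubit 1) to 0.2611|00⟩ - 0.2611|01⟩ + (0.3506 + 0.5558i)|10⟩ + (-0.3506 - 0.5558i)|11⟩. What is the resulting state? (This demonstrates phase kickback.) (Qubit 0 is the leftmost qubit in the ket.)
0.2611|00⟩ - 0.2611|01⟩ + (-0.3506 - 0.5558i)|10⟩ + (0.3506 + 0.5558i)|11⟩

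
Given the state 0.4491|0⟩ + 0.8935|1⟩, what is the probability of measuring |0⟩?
0.2017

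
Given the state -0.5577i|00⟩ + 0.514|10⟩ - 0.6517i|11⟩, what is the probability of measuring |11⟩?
0.4247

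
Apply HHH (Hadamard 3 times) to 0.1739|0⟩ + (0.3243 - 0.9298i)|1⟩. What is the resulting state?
(0.3523 - 0.6575i)|0⟩ + (-0.1063 + 0.6575i)|1⟩

H² = I, so H^3 = H: a single Hadamard. With (a, b) = (0.1739, (0.3243 - 0.9298i)), H gives ((a + b)/√2, (a − b)/√2) = ((0.3523 - 0.6575i), (-0.1063 + 0.6575i)).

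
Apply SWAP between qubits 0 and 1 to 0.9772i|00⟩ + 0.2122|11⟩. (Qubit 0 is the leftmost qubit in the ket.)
0.9772i|00⟩ + 0.2122|11⟩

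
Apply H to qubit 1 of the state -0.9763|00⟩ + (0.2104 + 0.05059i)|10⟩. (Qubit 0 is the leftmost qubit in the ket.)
-0.6903|00⟩ - 0.6903|01⟩ + (0.1488 + 0.03577i)|10⟩ + (0.1488 + 0.03577i)|11⟩

H on qubit 1 mixes each pair of kets that differ only in qubit 1: amplitudes (a, b) of (|…0…⟩, |…1…⟩) become ((a + b)/√2, (a − b)/√2). Kets absent from the input have amplitude 0.
(|00⟩, |01⟩): (a, b) = (-0.9763, 0) → (-0.6903, -0.6903)
(|10⟩, |11⟩): (a, b) = ((0.2104 + 0.05059i), 0) → ((0.1488 + 0.03577i), (0.1488 + 0.03577i))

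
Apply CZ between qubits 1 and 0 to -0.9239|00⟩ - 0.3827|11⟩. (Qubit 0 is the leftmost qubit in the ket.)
-0.9239|00⟩ + 0.3827|11⟩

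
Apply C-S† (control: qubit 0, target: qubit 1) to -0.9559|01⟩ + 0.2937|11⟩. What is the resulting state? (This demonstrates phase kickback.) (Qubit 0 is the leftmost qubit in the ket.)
-0.9559|01⟩ - 0.2937i|11⟩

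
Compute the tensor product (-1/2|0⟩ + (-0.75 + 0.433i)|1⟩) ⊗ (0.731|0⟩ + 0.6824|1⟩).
-0.3655|00⟩ - 0.3412|01⟩ + (-0.5483 + 0.3165i)|10⟩ + (-0.5118 + 0.2955i)|11⟩

amp(|b₁b₂…⟩) = product of the factor amplitudes for bits b₁, b₂, …; only kets whose every factor amplitude is nonzero survive.
|00⟩: (-1/2)(0.731) = -0.3655
|01⟩: (-1/2)(0.6824) = -0.3412
|10⟩: (-0.75 + 0.433i)(0.731) = (-0.5483 + 0.3165i)
|11⟩: (-0.75 + 0.433i)(0.6824) = (-0.5118 + 0.2955i)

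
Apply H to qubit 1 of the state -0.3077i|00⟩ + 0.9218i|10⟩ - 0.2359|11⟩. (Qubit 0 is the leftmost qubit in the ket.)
-0.2176i|00⟩ - 0.2176i|01⟩ + (-0.1668 + 0.6518i)|10⟩ + (0.1668 + 0.6518i)|11⟩

H on qubit 1 mixes each pair of kets that differ only in qubit 1: amplitudes (a, b) of (|…0…⟩, |…1…⟩) become ((a + b)/√2, (a − b)/√2). Kets absent from the input have amplitude 0.
(|00⟩, |01⟩): (a, b) = (-0.3077i, 0) → (-0.2176i, -0.2176i)
(|10⟩, |11⟩): (a, b) = (0.9218i, -0.2359) → ((-0.1668 + 0.6518i), (0.1668 + 0.6518i))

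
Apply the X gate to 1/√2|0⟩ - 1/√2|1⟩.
-1/√2|0⟩ + 1/√2|1⟩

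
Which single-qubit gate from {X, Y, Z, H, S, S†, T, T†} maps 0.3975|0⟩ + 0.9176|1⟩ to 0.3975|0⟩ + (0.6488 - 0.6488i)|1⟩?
T†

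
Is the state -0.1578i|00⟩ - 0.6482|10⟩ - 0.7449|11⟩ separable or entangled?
Entangled

Writing the state as a|00⟩ + b|01⟩ + c|10⟩ + d|11⟩, it is a product state iff ad − bc = 0.
Here (a, b, c, d) = (-0.1578i, 0, -0.6482, -0.7449): ad − bc = (-0.1578i)(-0.7449) − (0)(-0.6482) = 0.1175i ≠ 0, so the state is entangled.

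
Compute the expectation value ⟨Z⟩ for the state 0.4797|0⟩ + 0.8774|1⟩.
-0.5397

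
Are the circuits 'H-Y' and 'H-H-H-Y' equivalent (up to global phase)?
Yes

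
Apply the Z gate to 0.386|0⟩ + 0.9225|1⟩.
0.386|0⟩ - 0.9225|1⟩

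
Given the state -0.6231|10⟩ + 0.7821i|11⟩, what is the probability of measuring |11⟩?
0.6117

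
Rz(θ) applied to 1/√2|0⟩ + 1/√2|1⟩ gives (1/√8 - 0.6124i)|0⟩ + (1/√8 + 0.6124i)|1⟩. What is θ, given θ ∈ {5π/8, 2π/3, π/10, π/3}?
2π/3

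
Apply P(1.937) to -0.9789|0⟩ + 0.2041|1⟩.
-0.9789|0⟩ + (-0.07308 + 0.1906i)|1⟩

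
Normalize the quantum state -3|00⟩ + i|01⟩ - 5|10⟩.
-0.5071|00⟩ + 0.169i|01⟩ - 0.8452|10⟩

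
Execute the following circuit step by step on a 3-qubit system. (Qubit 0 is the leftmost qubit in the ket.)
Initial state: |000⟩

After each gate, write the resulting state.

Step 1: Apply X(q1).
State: |010⟩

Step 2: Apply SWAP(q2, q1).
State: |001⟩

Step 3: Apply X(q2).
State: |000⟩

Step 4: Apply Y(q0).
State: i|100⟩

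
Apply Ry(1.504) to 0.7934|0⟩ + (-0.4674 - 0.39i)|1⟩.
(0.8987 + 0.2664i)|0⟩ + (0.2006 - 0.2848i)|1⟩

Ry(1.504) = [[cos(θ/2), −sin(θ/2)], [sin(θ/2), cos(θ/2)]]; θ = 1.504, cos(θ/2) ≈ 0.730324, sin(θ/2) ≈ 0.683101.
With a = amp(|0⟩) = 0.7934 and b = amp(|1⟩) = (-0.4674 - 0.39i):
new amp(|0⟩) = (0.730324)·a + (-0.683101)·b = (0.8987 + 0.2664i)
new amp(|1⟩) = (0.683101)·a + (0.730324)·b = (0.2006 - 0.2848i)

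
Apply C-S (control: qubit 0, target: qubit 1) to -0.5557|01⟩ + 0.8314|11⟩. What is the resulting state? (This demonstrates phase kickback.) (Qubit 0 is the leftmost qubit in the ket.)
-0.5557|01⟩ + 0.8314i|11⟩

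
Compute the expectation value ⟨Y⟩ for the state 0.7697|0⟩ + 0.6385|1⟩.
0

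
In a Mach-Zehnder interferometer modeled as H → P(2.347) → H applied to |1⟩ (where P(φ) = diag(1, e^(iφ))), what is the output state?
(0.8503 - 0.3568i)|0⟩ + (0.1497 + 0.3568i)|1⟩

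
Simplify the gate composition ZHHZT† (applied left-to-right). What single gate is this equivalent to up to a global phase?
T†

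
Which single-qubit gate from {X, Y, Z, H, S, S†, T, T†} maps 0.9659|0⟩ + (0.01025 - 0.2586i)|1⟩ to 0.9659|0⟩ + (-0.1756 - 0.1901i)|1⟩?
T†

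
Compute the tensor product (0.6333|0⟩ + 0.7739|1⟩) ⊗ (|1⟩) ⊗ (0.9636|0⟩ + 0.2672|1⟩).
0.6102|010⟩ + 0.1692|011⟩ + 0.7457|110⟩ + 0.2068|111⟩

amp(|b₁b₂…⟩) = product of the factor amplitudes for bits b₁, b₂, …; only kets whose every factor amplitude is nonzero survive.
|010⟩: (0.6333)(1)(0.9636) = 0.6102
|011⟩: (0.6333)(1)(0.2672) = 0.1692
|110⟩: (0.7739)(1)(0.9636) = 0.7457
|111⟩: (0.7739)(1)(0.2672) = 0.2068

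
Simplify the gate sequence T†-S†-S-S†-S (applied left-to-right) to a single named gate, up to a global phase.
T†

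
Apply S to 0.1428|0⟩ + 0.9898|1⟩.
0.1428|0⟩ + 0.9898i|1⟩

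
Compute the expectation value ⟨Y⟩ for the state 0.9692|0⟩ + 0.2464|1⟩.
0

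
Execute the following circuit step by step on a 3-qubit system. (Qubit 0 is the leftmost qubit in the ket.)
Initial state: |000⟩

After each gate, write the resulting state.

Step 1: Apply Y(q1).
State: i|010⟩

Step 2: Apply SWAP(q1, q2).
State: i|001⟩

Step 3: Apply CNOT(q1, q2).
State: i|001⟩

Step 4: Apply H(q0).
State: (1/√2)i|001⟩ + (1/√2)i|101⟩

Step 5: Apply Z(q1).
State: (1/√2)i|001⟩ + (1/√2)i|101⟩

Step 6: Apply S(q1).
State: (1/√2)i|001⟩ + (1/√2)i|101⟩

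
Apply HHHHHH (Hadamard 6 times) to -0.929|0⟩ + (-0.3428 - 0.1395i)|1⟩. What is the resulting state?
-0.929|0⟩ + (-0.3428 - 0.1395i)|1⟩

H² = I, so an even number of Hadamards cancels: H^6 = I and the state is unchanged.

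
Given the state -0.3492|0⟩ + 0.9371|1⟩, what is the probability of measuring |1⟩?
0.8782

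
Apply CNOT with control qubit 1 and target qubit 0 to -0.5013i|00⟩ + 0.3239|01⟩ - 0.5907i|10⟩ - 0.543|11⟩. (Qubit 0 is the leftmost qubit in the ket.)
-0.5013i|00⟩ - 0.543|01⟩ - 0.5907i|10⟩ + 0.3239|11⟩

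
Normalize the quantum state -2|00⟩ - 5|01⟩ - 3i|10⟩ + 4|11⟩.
-0.2722|00⟩ - 0.6804|01⟩ - (1/√6)i|10⟩ + 0.5443|11⟩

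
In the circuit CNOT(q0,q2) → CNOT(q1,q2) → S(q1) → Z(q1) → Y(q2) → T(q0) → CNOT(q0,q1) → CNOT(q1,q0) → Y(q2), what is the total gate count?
9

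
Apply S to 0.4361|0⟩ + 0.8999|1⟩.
0.4361|0⟩ + 0.8999i|1⟩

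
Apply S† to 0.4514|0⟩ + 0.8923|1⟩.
0.4514|0⟩ - 0.8923i|1⟩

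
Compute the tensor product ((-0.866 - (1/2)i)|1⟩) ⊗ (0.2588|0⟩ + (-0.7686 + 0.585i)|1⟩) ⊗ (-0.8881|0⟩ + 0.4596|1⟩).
(0.199 + 0.1149i)|100⟩ + (-0.103 - 0.05947i)|101⟩ + (-0.8509 + 0.1086i)|110⟩ + (0.4403 - 0.05621i)|111⟩

amp(|b₁b₂…⟩) = product of the factor amplitudes for bits b₁, b₂, …; only kets whose every factor amplitude is nonzero survive.
|100⟩: (-0.866 - (1/2)i)(0.2588)(-0.8881) = (0.199 + 0.1149i)
|101⟩: (-0.866 - (1/2)i)(0.2588)(0.4596) = (-0.103 - 0.05947i)
|110⟩: (-0.866 - (1/2)i)(-0.7686 + 0.585i)(-0.8881) = (-0.8509 + 0.1086i)
|111⟩: (-0.866 - (1/2)i)(-0.7686 + 0.585i)(0.4596) = (0.4403 - 0.05621i)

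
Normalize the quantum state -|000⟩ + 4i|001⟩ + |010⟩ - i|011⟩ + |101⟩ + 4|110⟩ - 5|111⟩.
-0.128|000⟩ + 0.5121i|001⟩ + 0.128|010⟩ - 0.128i|011⟩ + 0.128|101⟩ + 0.5121|110⟩ - 0.6402|111⟩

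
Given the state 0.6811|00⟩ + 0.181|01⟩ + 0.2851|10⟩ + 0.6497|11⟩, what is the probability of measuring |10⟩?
0.08128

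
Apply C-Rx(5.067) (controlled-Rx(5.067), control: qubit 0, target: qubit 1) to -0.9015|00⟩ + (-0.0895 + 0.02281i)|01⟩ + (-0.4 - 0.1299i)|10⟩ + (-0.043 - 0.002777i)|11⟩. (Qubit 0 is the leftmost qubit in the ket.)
-0.9015|00⟩ + (-0.0895 + 0.02281i)|01⟩ + (0.3267 + 0.1312i)|10⟩ + (-0.03892 + 0.2308i)|11⟩

C-Rx(5.067) leaves the control-|0⟩ kets |00⟩, |01⟩ unchanged and applies Rx(5.067) to qubit 1 on the control-|1⟩ pair (|10⟩, |11⟩).
Rx(5.067) = [[cos(θ/2), −i·sin(θ/2)], [−i·sin(θ/2), cos(θ/2)]]; θ = 5.067, cos(θ/2) ≈ -0.820739, sin(θ/2) ≈ 0.571303.
With a = amp(|10⟩) = (-0.4 - 0.1299i) and b = amp(|11⟩) = (-0.043 - 0.002777i):
new amp(|10⟩) = (-0.820739)·a + (-0.571303i)·b = (0.3267 + 0.1312i)
new amp(|11⟩) = (-0.571303i)·a + (-0.820739)·b = (-0.03892 + 0.2308i)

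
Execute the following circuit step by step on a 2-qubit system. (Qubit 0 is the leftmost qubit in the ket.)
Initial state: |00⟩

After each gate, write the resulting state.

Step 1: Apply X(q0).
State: |10⟩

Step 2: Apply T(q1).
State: |10⟩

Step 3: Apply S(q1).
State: |10⟩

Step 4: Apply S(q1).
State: |10⟩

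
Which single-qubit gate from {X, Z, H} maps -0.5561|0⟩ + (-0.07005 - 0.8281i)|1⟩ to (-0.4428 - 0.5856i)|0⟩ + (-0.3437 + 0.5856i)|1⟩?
H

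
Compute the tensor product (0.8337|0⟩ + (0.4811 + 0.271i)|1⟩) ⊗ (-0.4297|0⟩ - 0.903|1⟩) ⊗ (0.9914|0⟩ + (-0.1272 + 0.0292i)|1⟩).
-0.3552|000⟩ + (0.04557 - 0.01046i)|001⟩ - 0.7464|010⟩ + (0.09576 - 0.02198i)|011⟩ + (-0.205 - 0.1154i)|100⟩ + (0.0297 + 0.008776i)|101⟩ + (-0.4307 - 0.2426i)|110⟩ + (0.06241 + 0.01844i)|111⟩

amp(|b₁b₂…⟩) = product of the factor amplitudes for bits b₁, b₂, …; only kets whose every factor amplitude is nonzero survive.
|000⟩: (0.8337)(-0.4297)(0.9914) = -0.3552
|001⟩: (0.8337)(-0.4297)(-0.1272 + 0.0292i) = (0.04557 - 0.01046i)
|010⟩: (0.8337)(-0.903)(0.9914) = -0.7464
|011⟩: (0.8337)(-0.903)(-0.1272 + 0.0292i) = (0.09576 - 0.02198i)
|100⟩: (0.4811 + 0.271i)(-0.4297)(0.9914) = (-0.205 - 0.1154i)
|101⟩: (0.4811 + 0.271i)(-0.4297)(-0.1272 + 0.0292i) = (0.0297 + 0.008776i)
|110⟩: (0.4811 + 0.271i)(-0.903)(0.9914) = (-0.4307 - 0.2426i)
|111⟩: (0.4811 + 0.271i)(-0.903)(-0.1272 + 0.0292i) = (0.06241 + 0.01844i)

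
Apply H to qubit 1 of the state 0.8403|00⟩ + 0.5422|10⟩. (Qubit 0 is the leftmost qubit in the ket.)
0.5942|00⟩ + 0.5942|01⟩ + 0.3834|10⟩ + 0.3834|11⟩

H on qubit 1 mixes each pair of kets that differ only in qubit 1: amplitudes (a, b) of (|…0…⟩, |…1…⟩) become ((a + b)/√2, (a − b)/√2). Kets absent from the input have amplitude 0.
(|00⟩, |01⟩): (a, b) = (0.8403, 0) → (0.5942, 0.5942)
(|10⟩, |11⟩): (a, b) = (0.5422, 0) → (0.3834, 0.3834)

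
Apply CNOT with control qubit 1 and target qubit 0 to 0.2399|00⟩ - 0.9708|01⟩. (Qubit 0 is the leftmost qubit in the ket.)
0.2399|00⟩ - 0.9708|11⟩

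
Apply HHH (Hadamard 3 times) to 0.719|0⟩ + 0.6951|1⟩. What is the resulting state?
0.9999|0⟩ + 0.0169|1⟩

H² = I, so H^3 = H: a single Hadamard. With (a, b) = (0.719, 0.6951), H gives ((a + b)/√2, (a − b)/√2) = (0.9999, 0.0169).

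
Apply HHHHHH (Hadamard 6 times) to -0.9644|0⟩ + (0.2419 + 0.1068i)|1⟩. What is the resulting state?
-0.9644|0⟩ + (0.2419 + 0.1068i)|1⟩

H² = I, so an even number of Hadamards cancels: H^6 = I and the state is unchanged.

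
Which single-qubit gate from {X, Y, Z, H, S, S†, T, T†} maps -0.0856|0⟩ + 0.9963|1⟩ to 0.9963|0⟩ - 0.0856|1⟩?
X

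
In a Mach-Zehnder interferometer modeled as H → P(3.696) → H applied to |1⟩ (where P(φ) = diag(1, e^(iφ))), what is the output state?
(0.9251 + 0.2632i)|0⟩ + (0.07489 - 0.2632i)|1⟩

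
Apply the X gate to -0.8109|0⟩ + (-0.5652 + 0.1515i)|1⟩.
(-0.5652 + 0.1515i)|0⟩ - 0.8109|1⟩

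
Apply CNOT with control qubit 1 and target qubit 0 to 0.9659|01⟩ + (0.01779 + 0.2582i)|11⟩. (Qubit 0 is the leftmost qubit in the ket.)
(0.01779 + 0.2582i)|01⟩ + 0.9659|11⟩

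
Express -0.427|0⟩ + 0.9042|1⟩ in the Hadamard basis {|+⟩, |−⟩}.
0.3374|+⟩ - 0.9413|−⟩

With |ψ⟩ = α|0⟩ + β|1⟩, the Hadamard-basis coefficients are ⟨+|ψ⟩ = (α + β)/√2 and ⟨−|ψ⟩ = (α − β)/√2.
Here α = -0.427, β = 0.9042: (α + β)/√2 = 0.3374, (α − β)/√2 = -0.9413.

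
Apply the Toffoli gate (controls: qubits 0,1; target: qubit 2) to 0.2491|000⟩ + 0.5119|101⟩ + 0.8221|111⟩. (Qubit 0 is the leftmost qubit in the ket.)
0.2491|000⟩ + 0.5119|101⟩ + 0.8221|110⟩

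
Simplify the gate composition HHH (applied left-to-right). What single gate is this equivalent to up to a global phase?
H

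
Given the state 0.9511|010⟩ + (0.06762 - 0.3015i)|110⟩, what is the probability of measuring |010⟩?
0.9046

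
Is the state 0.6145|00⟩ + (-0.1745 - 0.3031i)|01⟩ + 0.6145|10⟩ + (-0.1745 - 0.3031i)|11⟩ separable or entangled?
Separable

Writing the state as a|00⟩ + b|01⟩ + c|10⟩ + d|11⟩, it is a product state iff ad − bc = 0.
Here (a, b, c, d) = (0.6145, (-0.1745 - 0.3031i), 0.6145, (-0.1745 - 0.3031i)): ad − bc = (0.6145)(-0.1745 - 0.3031i) − (-0.1745 - 0.3031i)(0.6145) = 0, so the state is separable.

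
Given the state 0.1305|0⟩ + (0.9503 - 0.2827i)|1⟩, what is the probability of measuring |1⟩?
0.983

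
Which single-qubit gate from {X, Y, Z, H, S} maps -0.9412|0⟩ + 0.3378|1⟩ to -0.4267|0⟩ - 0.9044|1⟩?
H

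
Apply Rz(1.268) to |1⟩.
(0.8057 + 0.5924i)|1⟩

Rz(1.268) = [[e^(−iθ/2), 0], [0, e^(iθ/2)]] with e^(±iθ/2) = cos(θ/2) ± i·sin(θ/2); θ = 1.268, cos(θ/2) ≈ 0.805664, sin(θ/2) ≈ 0.592372.
With a = amp(|0⟩) = 0 and b = amp(|1⟩) = 1:
new amp(|0⟩) = (0.805664 - 0.592372i)·a = 0
new amp(|1⟩) = (0.805664 + 0.592372i)·b = (0.8057 + 0.5924i)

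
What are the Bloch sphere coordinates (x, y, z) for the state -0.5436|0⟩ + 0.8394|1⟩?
(-0.9126, 0, -0.4091)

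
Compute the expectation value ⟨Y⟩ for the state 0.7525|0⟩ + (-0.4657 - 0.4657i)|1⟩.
-0.7009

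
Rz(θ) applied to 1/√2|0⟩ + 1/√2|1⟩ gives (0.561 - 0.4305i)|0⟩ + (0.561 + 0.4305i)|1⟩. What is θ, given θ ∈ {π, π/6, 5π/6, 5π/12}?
5π/12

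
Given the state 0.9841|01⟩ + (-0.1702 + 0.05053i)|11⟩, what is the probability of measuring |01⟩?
0.9685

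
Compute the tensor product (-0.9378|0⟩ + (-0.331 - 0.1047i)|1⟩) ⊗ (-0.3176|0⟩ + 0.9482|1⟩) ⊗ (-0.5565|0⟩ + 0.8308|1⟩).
-0.1658|000⟩ + 0.2474|001⟩ + 0.4949|010⟩ - 0.7388|011⟩ + (-0.0585 - 0.01851i)|100⟩ + (0.08734 + 0.02763i)|101⟩ + (0.1747 + 0.05525i)|110⟩ + (-0.2608 - 0.08248i)|111⟩

amp(|b₁b₂…⟩) = product of the factor amplitudes for bits b₁, b₂, …; only kets whose every factor amplitude is nonzero survive.
|000⟩: (-0.9378)(-0.3176)(-0.5565) = -0.1658
|001⟩: (-0.9378)(-0.3176)(0.8308) = 0.2474
|010⟩: (-0.9378)(0.9482)(-0.5565) = 0.4949
|011⟩: (-0.9378)(0.9482)(0.8308) = -0.7388
|100⟩: (-0.331 - 0.1047i)(-0.3176)(-0.5565) = (-0.0585 - 0.01851i)
|101⟩: (-0.331 - 0.1047i)(-0.3176)(0.8308) = (0.08734 + 0.02763i)
|110⟩: (-0.331 - 0.1047i)(0.9482)(-0.5565) = (0.1747 + 0.05525i)
|111⟩: (-0.331 - 0.1047i)(0.9482)(0.8308) = (-0.2608 - 0.08248i)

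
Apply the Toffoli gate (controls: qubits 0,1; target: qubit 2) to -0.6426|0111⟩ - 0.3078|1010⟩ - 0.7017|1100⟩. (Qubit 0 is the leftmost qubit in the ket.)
-0.6426|0111⟩ - 0.3078|1010⟩ - 0.7017|1110⟩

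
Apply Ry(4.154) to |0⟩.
-0.4849|0⟩ + 0.8746|1⟩

Ry(4.154) = [[cos(θ/2), −sin(θ/2)], [sin(θ/2), cos(θ/2)]]; θ = 4.154, cos(θ/2) ≈ -0.484861, sin(θ/2) ≈ 0.874591.
With a = amp(|0⟩) = 1 and b = amp(|1⟩) = 0:
new amp(|0⟩) = (-0.484861)·a + (-0.874591)·b = -0.4849
new amp(|1⟩) = (0.874591)·a + (-0.484861)·b = 0.8746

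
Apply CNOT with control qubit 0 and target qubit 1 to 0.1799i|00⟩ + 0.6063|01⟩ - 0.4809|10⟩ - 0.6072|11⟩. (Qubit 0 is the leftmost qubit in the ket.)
0.1799i|00⟩ + 0.6063|01⟩ - 0.6072|10⟩ - 0.4809|11⟩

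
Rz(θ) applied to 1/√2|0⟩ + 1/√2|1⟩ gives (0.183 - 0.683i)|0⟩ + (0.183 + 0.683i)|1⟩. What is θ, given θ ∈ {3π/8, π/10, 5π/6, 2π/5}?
5π/6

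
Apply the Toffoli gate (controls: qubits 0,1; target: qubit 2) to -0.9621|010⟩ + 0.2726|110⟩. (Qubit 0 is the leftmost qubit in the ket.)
-0.9621|010⟩ + 0.2726|111⟩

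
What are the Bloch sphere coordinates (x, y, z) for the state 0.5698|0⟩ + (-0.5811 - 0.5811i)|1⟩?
(-0.6622, -0.6622, -0.3507)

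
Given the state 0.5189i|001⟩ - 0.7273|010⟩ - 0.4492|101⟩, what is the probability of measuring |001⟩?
0.2693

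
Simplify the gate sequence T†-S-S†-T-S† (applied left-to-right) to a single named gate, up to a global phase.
S†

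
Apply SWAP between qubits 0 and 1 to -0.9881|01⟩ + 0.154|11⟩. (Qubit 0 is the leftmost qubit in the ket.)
-0.9881|10⟩ + 0.154|11⟩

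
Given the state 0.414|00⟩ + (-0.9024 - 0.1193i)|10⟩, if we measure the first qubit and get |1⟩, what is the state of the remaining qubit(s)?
(-0.9914 - 0.1311i)|0⟩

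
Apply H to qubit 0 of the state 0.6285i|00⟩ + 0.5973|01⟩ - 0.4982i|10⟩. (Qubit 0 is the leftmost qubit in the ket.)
0.09214i|00⟩ + 0.4224|01⟩ + 0.7967i|10⟩ + 0.4224|11⟩

H on qubit 0 mixes each pair of kets that differ only in qubit 0: amplitudes (a, b) of (|…0…⟩, |…1…⟩) become ((a + b)/√2, (a − b)/√2). Kets absent from the input have amplitude 0.
(|00⟩, |10⟩): (a, b) = (0.6285i, -0.4982i) → (0.09214i, 0.7967i)
(|01⟩, |11⟩): (a, b) = (0.5973, 0) → (0.4224, 0.4224)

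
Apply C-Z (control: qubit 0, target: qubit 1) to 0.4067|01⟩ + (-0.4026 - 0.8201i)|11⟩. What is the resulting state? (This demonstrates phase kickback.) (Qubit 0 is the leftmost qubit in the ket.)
0.4067|01⟩ + (0.4026 + 0.8201i)|11⟩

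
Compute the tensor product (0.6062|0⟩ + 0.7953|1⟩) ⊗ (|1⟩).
0.6062|01⟩ + 0.7953|11⟩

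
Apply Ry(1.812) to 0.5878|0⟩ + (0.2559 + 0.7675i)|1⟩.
(0.1612 - 0.6041i)|0⟩ + (0.6205 + 0.4735i)|1⟩

Ry(1.812) = [[cos(θ/2), −sin(θ/2)], [sin(θ/2), cos(θ/2)]]; θ = 1.812, cos(θ/2) ≈ 0.616899, sin(θ/2) ≈ 0.787042.
With a = amp(|0⟩) = 0.5878 and b = amp(|1⟩) = (0.2559 + 0.7675i):
new amp(|0⟩) = (0.616899)·a + (-0.787042)·b = (0.1612 - 0.6041i)
new amp(|1⟩) = (0.787042)·a + (0.616899)·b = (0.6205 + 0.4735i)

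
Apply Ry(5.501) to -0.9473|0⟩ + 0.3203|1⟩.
0.7537|0⟩ - 0.6572|1⟩

Ry(5.501) = [[cos(θ/2), −sin(θ/2)], [sin(θ/2), cos(θ/2)]]; θ = 5.501, cos(θ/2) ≈ -0.924493, sin(θ/2) ≈ 0.381199.
With a = amp(|0⟩) = -0.9473 and b = amp(|1⟩) = 0.3203:
new amp(|0⟩) = (-0.924493)·a + (-0.381199)·b = 0.7537
new amp(|1⟩) = (0.381199)·a + (-0.924493)·b = -0.6572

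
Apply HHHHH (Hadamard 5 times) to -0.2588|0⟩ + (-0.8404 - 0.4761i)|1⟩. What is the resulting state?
(-0.7773 - 0.3367i)|0⟩ + (0.4113 + 0.3367i)|1⟩

H² = I, so H^5 = H: a single Hadamard. With (a, b) = (-0.2588, (-0.8404 - 0.4761i)), H gives ((a + b)/√2, (a − b)/√2) = ((-0.7773 - 0.3367i), (0.4113 + 0.3367i)).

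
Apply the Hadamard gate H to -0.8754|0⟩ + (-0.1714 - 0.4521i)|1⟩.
(-0.7402 - 0.3197i)|0⟩ + (-0.4978 + 0.3197i)|1⟩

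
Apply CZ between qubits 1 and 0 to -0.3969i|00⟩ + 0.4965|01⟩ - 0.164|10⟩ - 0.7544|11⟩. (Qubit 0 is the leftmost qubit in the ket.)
-0.3969i|00⟩ + 0.4965|01⟩ - 0.164|10⟩ + 0.7544|11⟩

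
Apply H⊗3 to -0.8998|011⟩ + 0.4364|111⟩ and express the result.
-0.1638|000⟩ + 0.1638|001⟩ + 0.1638|010⟩ - 0.1638|011⟩ - 0.4724|100⟩ + 0.4724|101⟩ + 0.4724|110⟩ - 0.4724|111⟩

H⊗3 gives amp(|y⟩) = (1/2√2) Σ_x (−1)^(x·y) amp(|x⟩), where x·y is the number of positions in which both x and y have a 1.
|000⟩: (-0.8998 + 0.4364)/(2√2) = -0.1638
|001⟩: (0.8998 - 0.4364)/(2√2) = 0.1638
|010⟩: (0.8998 - 0.4364)/(2√2) = 0.1638
|011⟩: (-0.8998 + 0.4364)/(2√2) = -0.1638
|100⟩: (-0.8998 - 0.4364)/(2√2) = -0.4724
|101⟩: (0.8998 + 0.4364)/(2√2) = 0.4724
|110⟩: (0.8998 + 0.4364)/(2√2) = 0.4724
|111⟩: (-0.8998 - 0.4364)/(2√2) = -0.4724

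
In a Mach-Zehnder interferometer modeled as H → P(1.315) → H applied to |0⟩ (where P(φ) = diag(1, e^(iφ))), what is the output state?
(0.6265 + 0.4837i)|0⟩ + (0.3735 - 0.4837i)|1⟩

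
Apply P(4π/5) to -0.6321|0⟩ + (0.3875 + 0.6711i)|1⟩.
-0.6321|0⟩ + (-0.708 - 0.3152i)|1⟩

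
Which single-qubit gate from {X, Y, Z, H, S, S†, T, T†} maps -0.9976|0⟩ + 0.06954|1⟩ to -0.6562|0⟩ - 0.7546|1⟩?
H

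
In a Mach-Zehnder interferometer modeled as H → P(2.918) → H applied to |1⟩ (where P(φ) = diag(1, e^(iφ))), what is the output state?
(0.9876 - 0.1109i)|0⟩ + (0.01245 + 0.1109i)|1⟩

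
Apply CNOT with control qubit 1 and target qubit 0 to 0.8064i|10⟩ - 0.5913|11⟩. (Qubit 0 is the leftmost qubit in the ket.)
-0.5913|01⟩ + 0.8064i|10⟩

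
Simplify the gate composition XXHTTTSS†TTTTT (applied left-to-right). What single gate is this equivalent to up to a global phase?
H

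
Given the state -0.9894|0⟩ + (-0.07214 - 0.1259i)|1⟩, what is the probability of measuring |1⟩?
0.02105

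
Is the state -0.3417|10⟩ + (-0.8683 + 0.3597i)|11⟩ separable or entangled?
Separable

Writing the state as a|00⟩ + b|01⟩ + c|10⟩ + d|11⟩, it is a product state iff ad − bc = 0.
Here (a, b, c, d) = (0, 0, -0.3417, (-0.8683 + 0.3597i)): ad − bc = (0)(-0.8683 + 0.3597i) − (0)(-0.3417) = 0, so the state is separable.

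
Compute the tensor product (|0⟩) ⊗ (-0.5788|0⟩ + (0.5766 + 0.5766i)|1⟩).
-0.5788|00⟩ + (0.5766 + 0.5766i)|01⟩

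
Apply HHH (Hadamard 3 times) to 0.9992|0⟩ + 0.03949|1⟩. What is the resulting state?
0.7345|0⟩ + 0.6786|1⟩

H² = I, so H^3 = H: a single Hadamard. With (a, b) = (0.9992, 0.03949), H gives ((a + b)/√2, (a − b)/√2) = (0.7345, 0.6786).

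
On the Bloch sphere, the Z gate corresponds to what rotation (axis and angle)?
Rotation by π around the z-axis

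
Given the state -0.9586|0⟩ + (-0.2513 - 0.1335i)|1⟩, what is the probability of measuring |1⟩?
0.08097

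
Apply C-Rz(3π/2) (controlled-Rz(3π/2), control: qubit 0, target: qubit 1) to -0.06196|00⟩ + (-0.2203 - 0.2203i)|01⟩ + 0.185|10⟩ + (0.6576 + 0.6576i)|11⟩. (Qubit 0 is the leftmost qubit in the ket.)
-0.06196|00⟩ + (-0.2203 - 0.2203i)|01⟩ + (-0.1308 - 0.1308i)|10⟩ - 0.93|11⟩

C-Rz(3π/2) leaves the control-|0⟩ kets |00⟩, |01⟩ unchanged and applies Rz(3π/2) to qubit 1 on the control-|1⟩ pair (|10⟩, |11⟩).
Rz(3π/2) = [[e^(−iθ/2), 0], [0, e^(iθ/2)]] with e^(±iθ/2) = cos(θ/2) ± i·sin(θ/2); θ = 3π/2, cos(θ/2) ≈ -0.707107, sin(θ/2) ≈ 0.707107.
With a = amp(|10⟩) = 0.185 and b = amp(|11⟩) = (0.6576 + 0.6576i):
new amp(|10⟩) = (-0.707107 - 0.707107i)·a = (-0.1308 - 0.1308i)
new amp(|11⟩) = (-0.707107 + 0.707107i)·b = -0.93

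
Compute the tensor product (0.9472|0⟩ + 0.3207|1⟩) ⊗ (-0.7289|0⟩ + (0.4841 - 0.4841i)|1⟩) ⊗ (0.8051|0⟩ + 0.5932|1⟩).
-0.5559|000⟩ - 0.4096|001⟩ + (0.3692 - 0.3692i)|010⟩ + (0.272 - 0.272i)|011⟩ - 0.1882|100⟩ - 0.1387|101⟩ + (0.125 - 0.125i)|110⟩ + (0.09209 - 0.09209i)|111⟩

amp(|b₁b₂…⟩) = product of the factor amplitudes for bits b₁, b₂, …; only kets whose every factor amplitude is nonzero survive.
|000⟩: (0.9472)(-0.7289)(0.8051) = -0.5559
|001⟩: (0.9472)(-0.7289)(0.5932) = -0.4096
|010⟩: (0.9472)(0.4841 - 0.4841i)(0.8051) = (0.3692 - 0.3692i)
|011⟩: (0.9472)(0.4841 - 0.4841i)(0.5932) = (0.272 - 0.272i)
|100⟩: (0.3207)(-0.7289)(0.8051) = -0.1882
|101⟩: (0.3207)(-0.7289)(0.5932) = -0.1387
|110⟩: (0.3207)(0.4841 - 0.4841i)(0.8051) = (0.125 - 0.125i)
|111⟩: (0.3207)(0.4841 - 0.4841i)(0.5932) = (0.09209 - 0.09209i)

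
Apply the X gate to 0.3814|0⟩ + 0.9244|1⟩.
0.9244|0⟩ + 0.3814|1⟩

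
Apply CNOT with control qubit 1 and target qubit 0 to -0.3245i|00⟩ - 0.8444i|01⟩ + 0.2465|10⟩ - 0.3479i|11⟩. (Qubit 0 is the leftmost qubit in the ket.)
-0.3245i|00⟩ - 0.3479i|01⟩ + 0.2465|10⟩ - 0.8444i|11⟩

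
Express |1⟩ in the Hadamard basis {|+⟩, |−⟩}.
1/√2|+⟩ - 1/√2|−⟩

With |ψ⟩ = α|0⟩ + β|1⟩, the Hadamard-basis coefficients are ⟨+|ψ⟩ = (α + β)/√2 and ⟨−|ψ⟩ = (α − β)/√2.
Here α = 0, β = 1: (α + β)/√2 = 1/√2, (α − β)/√2 = -1/√2.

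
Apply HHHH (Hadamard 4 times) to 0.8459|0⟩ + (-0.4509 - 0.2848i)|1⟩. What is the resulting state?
0.8459|0⟩ + (-0.4509 - 0.2848i)|1⟩

H² = I, so an even number of Hadamards cancels: H^4 = I and the state is unchanged.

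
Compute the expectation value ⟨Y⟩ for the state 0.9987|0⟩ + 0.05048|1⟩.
0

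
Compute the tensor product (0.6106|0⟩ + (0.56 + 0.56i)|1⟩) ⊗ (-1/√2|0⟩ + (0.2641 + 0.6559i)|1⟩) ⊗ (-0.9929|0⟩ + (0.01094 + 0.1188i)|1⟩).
0.4287|000⟩ + (-0.004723 - 0.05129i)|001⟩ + (-0.1601 - 0.3976i)|010⟩ + (-0.04581 + 0.02354i)|011⟩ + (0.3932 + 0.3932i)|100⟩ + (0.04271 - 0.05137i)|101⟩ + (0.2179 - 0.5115i)|110⟩ + (-0.06361 - 0.02043i)|111⟩

amp(|b₁b₂…⟩) = product of the factor amplitudes for bits b₁, b₂, …; only kets whose every factor amplitude is nonzero survive.
|000⟩: (0.6106)(-1/√2)(-0.9929) = 0.4287
|001⟩: (0.6106)(-1/√2)(0.01094 + 0.1188i) = (-0.004723 - 0.05129i)
|010⟩: (0.6106)(0.2641 + 0.6559i)(-0.9929) = (-0.1601 - 0.3976i)
|011⟩: (0.6106)(0.2641 + 0.6559i)(0.01094 + 0.1188i) = (-0.04581 + 0.02354i)
|100⟩: (0.56 + 0.56i)(-1/√2)(-0.9929) = (0.3932 + 0.3932i)
|101⟩: (0.56 + 0.56i)(-1/√2)(0.01094 + 0.1188i) = (0.04271 - 0.05137i)
|110⟩: (0.56 + 0.56i)(0.2641 + 0.6559i)(-0.9929) = (0.2179 - 0.5115i)
|111⟩: (0.56 + 0.56i)(0.2641 + 0.6559i)(0.01094 + 0.1188i) = (-0.06361 - 0.02043i)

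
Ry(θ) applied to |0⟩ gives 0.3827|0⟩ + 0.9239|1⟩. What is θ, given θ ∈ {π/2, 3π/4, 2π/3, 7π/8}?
3π/4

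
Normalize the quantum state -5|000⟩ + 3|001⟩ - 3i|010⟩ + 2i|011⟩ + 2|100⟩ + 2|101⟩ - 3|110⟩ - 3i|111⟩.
-0.5852|000⟩ + 0.3511|001⟩ - 0.3511i|010⟩ + 0.2341i|011⟩ + 0.2341|100⟩ + 0.2341|101⟩ - 0.3511|110⟩ - 0.3511i|111⟩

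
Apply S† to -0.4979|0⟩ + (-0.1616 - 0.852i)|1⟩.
-0.4979|0⟩ + (-0.852 + 0.1616i)|1⟩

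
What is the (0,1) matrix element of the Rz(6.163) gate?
0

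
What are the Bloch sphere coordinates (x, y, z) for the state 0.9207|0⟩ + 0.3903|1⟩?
(0.7187, 0, 0.6954)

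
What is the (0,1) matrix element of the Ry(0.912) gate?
-0.4404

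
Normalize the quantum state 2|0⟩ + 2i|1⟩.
1/√2|0⟩ + (1/√2)i|1⟩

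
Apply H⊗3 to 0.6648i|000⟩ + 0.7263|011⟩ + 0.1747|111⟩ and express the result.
(0.3186 + 0.235i)|000⟩ + (-0.3186 + 0.235i)|001⟩ + (-0.3186 + 0.235i)|010⟩ + (0.3186 + 0.235i)|011⟩ + (0.195 + 0.235i)|100⟩ + (-0.195 + 0.235i)|101⟩ + (-0.195 + 0.235i)|110⟩ + (0.195 + 0.235i)|111⟩

H⊗3 gives amp(|y⟩) = (1/2√2) Σ_x (−1)^(x·y) amp(|x⟩), where x·y is the number of positions in which both x and y have a 1.
|000⟩: (0.6648i + 0.7263 + 0.1747)/(2√2) = (0.3186 + 0.235i)
|001⟩: (0.6648i - 0.7263 - 0.1747)/(2√2) = (-0.3186 + 0.235i)
|010⟩: (0.6648i - 0.7263 - 0.1747)/(2√2) = (-0.3186 + 0.235i)
|011⟩: (0.6648i + 0.7263 + 0.1747)/(2√2) = (0.3186 + 0.235i)
|100⟩: (0.6648i + 0.7263 - 0.1747)/(2√2) = (0.195 + 0.235i)
|101⟩: (0.6648i - 0.7263 + 0.1747)/(2√2) = (-0.195 + 0.235i)
|110⟩: (0.6648i - 0.7263 + 0.1747)/(2√2) = (-0.195 + 0.235i)
|111⟩: (0.6648i + 0.7263 - 0.1747)/(2√2) = (0.195 + 0.235i)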